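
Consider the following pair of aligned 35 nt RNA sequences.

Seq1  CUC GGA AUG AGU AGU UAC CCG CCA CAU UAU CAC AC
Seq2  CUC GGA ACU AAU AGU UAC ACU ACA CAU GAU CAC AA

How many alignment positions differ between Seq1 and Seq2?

8

The sequences differ at positions 8 (U/C), 9 (G/U), 11 (G/A), 19 (C/A), 21 (G/U), 22 (C/A), 28 (U/G), 35 (C/A).
That gives 8 mismatches out of 35 aligned sites, so the Hamming distance is 8.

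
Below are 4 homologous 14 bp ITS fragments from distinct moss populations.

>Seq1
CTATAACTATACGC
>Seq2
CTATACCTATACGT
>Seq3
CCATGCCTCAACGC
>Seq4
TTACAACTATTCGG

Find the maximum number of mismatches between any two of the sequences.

Pairwise Hamming distances:
  Seq1 vs Seq2: 2
  Seq1 vs Seq3: 5
  Seq1 vs Seq4: 4
  Seq2 vs Seq3: 5
  Seq2 vs Seq4: 5
  Seq3 vs Seq4: 9
The largest is 9, between Seq3 and Seq4.

9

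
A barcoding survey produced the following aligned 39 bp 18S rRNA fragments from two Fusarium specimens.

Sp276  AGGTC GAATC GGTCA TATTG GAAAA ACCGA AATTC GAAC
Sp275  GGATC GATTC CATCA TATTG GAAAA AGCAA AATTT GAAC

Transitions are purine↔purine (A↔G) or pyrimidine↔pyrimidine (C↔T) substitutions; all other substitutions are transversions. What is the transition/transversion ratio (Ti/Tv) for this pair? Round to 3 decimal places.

1.667

The sequences differ at positions 1 (A/G, transition), 3 (G/A, transition), 8 (A/T, transversion), 11 (G/C, transversion), 12 (G/A, transition), 27 (C/G, transversion), 29 (G/A, transition), 35 (C/T, transition).
Of the 8 differences, 5 transitions and 3 transversions, so Ti/Tv = 5/3 = 1.667.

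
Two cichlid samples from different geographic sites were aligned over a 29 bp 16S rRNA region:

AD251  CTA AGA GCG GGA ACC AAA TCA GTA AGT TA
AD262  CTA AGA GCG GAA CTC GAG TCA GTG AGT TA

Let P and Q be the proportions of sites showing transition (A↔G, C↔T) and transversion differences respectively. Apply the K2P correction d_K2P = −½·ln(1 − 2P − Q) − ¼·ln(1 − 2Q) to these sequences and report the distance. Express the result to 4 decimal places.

The sequences differ at positions 11 (G/A, transition), 13 (A/C, transversion), 14 (C/T, transition), 16 (A/G, transition), 18 (A/G, transition), 24 (A/G, transition).
Of the 6 differences, 5 transitions and 1 transversion over 29 sites: P = 5/29 = 0.172414, Q = 1/29 = 0.034483.
d = −0.5·ln(0.620689) − 0.25·ln(0.931034) = −0.5·(-0.476925) − 0.25·(-0.071459) = 0.2563.

0.2563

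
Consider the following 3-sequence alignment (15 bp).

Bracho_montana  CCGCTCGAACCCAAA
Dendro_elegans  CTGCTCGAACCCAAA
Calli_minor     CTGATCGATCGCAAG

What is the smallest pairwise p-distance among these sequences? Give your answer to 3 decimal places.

0.067

Pairwise Hamming distances:
  Bracho_montana vs Dendro_elegans: 1
  Bracho_montana vs Calli_minor: 5
  Dendro_elegans vs Calli_minor: 4
The smallest is 1 mismatch, between Bracho_montana and Dendro_elegans; p = 1/15 = 0.067.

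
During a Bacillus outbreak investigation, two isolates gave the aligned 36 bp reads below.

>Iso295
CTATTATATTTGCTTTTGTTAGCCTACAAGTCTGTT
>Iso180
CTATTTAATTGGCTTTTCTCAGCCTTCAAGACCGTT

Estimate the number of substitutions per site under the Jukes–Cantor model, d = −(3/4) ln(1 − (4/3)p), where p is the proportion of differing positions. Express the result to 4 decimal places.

Differing sites — 6:A/T; 7:T/A; 11:T/G; 18:G/C; 20:T/C; 26:A/T; 31:T/A; 33:T/C.
p = 8/36 = 0.222222.
d = −0.75 · ln(1 − (4/3)·0.222222) = −0.75 · ln(0.703704) = −0.75 · (-0.351397) = 0.2635.

0.2635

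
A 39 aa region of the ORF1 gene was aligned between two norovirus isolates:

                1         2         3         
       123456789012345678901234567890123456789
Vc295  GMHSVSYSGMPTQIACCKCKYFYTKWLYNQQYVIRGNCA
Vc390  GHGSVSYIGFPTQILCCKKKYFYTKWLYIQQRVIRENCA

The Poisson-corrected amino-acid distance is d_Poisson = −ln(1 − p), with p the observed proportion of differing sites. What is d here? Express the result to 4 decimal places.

Mismatches occur at site 2 (M→H), site 3 (H→G), site 8 (S→I), site 10 (M→F), site 15 (A→L), site 19 (C→K), site 29 (N→I), site 32 (Y→R), site 36 (G→E).
p = 9/39 = 0.230769.
d = −ln(1 − 0.230769) = −ln(0.769231) = 0.2624.

0.2624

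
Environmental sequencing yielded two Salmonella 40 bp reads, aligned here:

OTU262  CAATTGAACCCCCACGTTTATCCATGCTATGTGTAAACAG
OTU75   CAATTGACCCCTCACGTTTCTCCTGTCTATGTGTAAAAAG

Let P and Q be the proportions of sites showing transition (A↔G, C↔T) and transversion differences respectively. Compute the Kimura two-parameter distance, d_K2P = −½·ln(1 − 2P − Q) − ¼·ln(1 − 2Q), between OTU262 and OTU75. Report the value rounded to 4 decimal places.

0.2007

The sequences differ at positions 8 (A/C, transversion), 12 (C/T, transition), 20 (A/C, transversion), 24 (A/T, transversion), 25 (T/G, transversion), 26 (G/T, transversion), 38 (C/A, transversion).
Of the 7 differences, 1 transition and 6 transversions over 40 sites: P = 1/40 = 0.025000, Q = 6/40 = 0.150000.
d = −0.5·ln(0.800000) − 0.25·ln(0.700000) = −0.5·(-0.223144) − 0.25·(-0.356675) = 0.2007.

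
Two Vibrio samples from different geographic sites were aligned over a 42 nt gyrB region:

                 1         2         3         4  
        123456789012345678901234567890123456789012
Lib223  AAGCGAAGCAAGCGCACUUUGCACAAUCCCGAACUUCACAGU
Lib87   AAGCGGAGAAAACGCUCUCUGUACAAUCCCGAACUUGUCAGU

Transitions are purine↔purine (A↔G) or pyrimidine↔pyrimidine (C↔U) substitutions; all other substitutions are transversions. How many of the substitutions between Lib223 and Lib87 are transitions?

4

Differing sites — 6:A/G (Ti); 9:C/A (Tv); 12:G/A (Ti); 16:A/U (Tv); 19:U/C (Ti); 22:C/U (Ti); 37:C/G (Tv); 38:A/U (Tv).
Of the 8 differences, 4 transitions and 4 transversions, so the answer is 4.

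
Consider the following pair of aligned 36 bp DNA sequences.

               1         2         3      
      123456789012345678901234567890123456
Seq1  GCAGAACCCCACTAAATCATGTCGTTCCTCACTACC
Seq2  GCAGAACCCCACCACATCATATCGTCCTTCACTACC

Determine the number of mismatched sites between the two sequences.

5

Differing sites — 13:T/C; 15:A/C; 21:G/A; 26:T/C; 28:C/T.
That gives 5 mismatches out of 36 aligned sites, so the Hamming distance is 5.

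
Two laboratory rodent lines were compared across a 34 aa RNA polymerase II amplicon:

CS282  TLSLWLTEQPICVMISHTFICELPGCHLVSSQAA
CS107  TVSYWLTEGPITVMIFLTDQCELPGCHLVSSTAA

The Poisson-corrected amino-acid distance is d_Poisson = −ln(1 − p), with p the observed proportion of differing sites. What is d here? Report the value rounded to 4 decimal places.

The sequences differ at positions 2 (L/V), 4 (L/Y), 9 (Q/G), 12 (C/T), 16 (S/F), 17 (H/L), 19 (F/D), 20 (I/Q), 32 (Q/T).
p = 9/34 = 0.264706.
d = −ln(1 − 0.264706) = −ln(0.735294) = 0.3075.

0.3075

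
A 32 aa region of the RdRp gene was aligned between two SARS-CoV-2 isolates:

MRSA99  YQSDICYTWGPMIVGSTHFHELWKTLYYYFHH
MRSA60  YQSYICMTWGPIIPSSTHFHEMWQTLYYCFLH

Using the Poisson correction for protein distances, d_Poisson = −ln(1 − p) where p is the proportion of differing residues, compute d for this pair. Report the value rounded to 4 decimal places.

0.3302

The sequences differ at positions 4 (D/Y), 7 (Y/M), 12 (M/I), 14 (V/P), 15 (G/S), 22 (L/M), 24 (K/Q), 29 (Y/C), 31 (H/L).
p = 9/32 = 0.281250.
d = −ln(1 − 0.281250) = −ln(0.718750) = 0.3302.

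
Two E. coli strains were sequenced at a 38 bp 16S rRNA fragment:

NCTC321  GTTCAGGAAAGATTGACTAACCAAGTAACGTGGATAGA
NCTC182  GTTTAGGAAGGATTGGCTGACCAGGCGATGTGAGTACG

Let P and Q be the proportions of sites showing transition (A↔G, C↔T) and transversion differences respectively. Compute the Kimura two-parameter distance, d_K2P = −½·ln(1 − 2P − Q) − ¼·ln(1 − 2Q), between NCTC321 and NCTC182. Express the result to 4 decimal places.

Mismatches occur at site 4 (C→T, transition), site 10 (A→G, transition), site 16 (A→G, transition), site 19 (A→G, transition), site 24 (A→G, transition), site 26 (T→C, transition), site 27 (A→G, transition), site 29 (C→T, transition), site 33 (G→A, transition), site 34 (A→G, transition), site 37 (G→C, transversion), site 38 (A→G, transition).
Of the 12 differences, 11 transitions and 1 transversion over 38 sites: P = 11/38 = 0.289474, Q = 1/38 = 0.026316.
d = −0.5·ln(0.394736) − 0.25·ln(0.947368) = −0.5·(-0.929538) − 0.25·(-0.054068) = 0.4783.

0.4783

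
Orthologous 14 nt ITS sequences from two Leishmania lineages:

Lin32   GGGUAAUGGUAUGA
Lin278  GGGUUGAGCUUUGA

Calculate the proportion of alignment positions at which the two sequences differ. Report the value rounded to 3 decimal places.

Differing sites — 5:A/U; 6:A/G; 7:U/A; 9:G/C; 11:A/U.
There are 5 differences over 14 sites, so p = 5/14 = 0.357.

0.357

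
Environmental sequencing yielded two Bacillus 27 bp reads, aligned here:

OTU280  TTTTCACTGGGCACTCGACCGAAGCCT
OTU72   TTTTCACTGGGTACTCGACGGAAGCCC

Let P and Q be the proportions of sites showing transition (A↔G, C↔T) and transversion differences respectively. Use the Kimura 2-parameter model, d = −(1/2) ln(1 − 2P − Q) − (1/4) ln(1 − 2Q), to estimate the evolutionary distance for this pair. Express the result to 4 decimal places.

0.1216

The sequences differ at positions 12 (C/T, transition), 20 (C/G, transversion), 27 (T/C, transition).
Of the 3 differences, 2 transitions and 1 transversion over 27 sites: P = 2/27 = 0.074074, Q = 1/27 = 0.037037.
d = −0.5·ln(0.814815) − 0.25·ln(0.925926) = −0.5·(-0.204794) − 0.25·(-0.076961) = 0.1216.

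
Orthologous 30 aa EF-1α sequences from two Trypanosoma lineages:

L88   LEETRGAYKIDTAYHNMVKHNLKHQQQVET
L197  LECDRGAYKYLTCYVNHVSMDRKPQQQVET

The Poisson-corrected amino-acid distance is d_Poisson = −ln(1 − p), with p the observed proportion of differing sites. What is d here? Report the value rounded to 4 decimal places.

Mismatches occur at site 3 (E↔C), site 4 (T↔D), site 10 (I↔Y), site 11 (D↔L), site 13 (A↔C), site 15 (H↔V), site 17 (M↔H), site 19 (K↔S), site 20 (H↔M), site 21 (N↔D), site 22 (L↔R), site 24 (H↔P).
p = 12/30 = 0.400000.
d = −ln(1 − 0.400000) = −ln(0.600000) = 0.5108.

0.5108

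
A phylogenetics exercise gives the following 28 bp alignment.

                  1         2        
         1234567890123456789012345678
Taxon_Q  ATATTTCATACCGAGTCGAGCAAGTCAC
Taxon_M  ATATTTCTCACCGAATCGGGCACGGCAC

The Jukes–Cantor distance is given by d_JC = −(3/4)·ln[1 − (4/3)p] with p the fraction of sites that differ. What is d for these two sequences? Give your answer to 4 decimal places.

0.2524

The sequences differ at positions 8 (A/T), 9 (T/C), 15 (G/A), 19 (A/G), 23 (A/C), 25 (T/G).
p = 6/28 = 0.214286.
d = −0.75 · ln(1 − (4/3)·0.214286) = −0.75 · ln(0.714285) = −0.75 · (-0.336473) = 0.2524.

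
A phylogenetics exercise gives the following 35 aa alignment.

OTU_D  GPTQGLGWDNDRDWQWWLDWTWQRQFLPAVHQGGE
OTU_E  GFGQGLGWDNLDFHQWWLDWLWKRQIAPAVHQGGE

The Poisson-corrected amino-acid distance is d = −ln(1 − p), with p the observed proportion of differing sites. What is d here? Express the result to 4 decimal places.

Differing sites — 2:P/F; 3:T/G; 11:D/L; 12:R/D; 13:D/F; 14:W/H; 21:T/L; 23:Q/K; 26:F/I; 27:L/A.
p = 10/35 = 0.285714.
d = −ln(1 − 0.285714) = −ln(0.714286) = 0.3365.

0.3365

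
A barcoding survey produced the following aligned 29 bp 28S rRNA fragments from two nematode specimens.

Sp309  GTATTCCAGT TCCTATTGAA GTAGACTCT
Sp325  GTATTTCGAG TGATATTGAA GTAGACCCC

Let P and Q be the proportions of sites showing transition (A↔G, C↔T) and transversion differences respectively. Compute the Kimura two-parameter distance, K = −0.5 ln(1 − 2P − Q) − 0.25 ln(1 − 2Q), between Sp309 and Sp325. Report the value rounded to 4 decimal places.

0.3553

Mismatches occur at site 6 (C/T, transition), site 8 (A/G, transition), site 9 (G/A, transition), site 10 (T/G, transversion), site 12 (C/G, transversion), site 13 (C/A, transversion), site 27 (T/C, transition), site 29 (T/C, transition).
Of the 8 differences, 5 transitions and 3 transversions over 29 sites: P = 5/29 = 0.172414, Q = 3/29 = 0.103448.
d = −0.5·ln(0.551724) − 0.25·ln(0.793104) = −0.5·(-0.594707) − 0.25·(-0.231801) = 0.3553.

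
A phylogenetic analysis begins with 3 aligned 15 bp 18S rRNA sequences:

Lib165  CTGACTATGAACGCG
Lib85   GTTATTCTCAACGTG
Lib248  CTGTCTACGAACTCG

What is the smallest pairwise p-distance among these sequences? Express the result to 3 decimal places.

0.200

Pairwise Hamming distances:
  Lib165 vs Lib85: 6
  Lib165 vs Lib248: 3
  Lib85 vs Lib248: 9
The smallest is 3 mismatches, between Lib165 and Lib248; p = 3/15 = 0.200.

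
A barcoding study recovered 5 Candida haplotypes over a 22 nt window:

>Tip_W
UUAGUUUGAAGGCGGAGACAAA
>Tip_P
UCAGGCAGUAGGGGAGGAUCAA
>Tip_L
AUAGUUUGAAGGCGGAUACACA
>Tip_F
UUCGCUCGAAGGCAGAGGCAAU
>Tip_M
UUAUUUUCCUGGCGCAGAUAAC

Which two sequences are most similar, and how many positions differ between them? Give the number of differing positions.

3

Pairwise Hamming distances:
  Tip_W vs Tip_P: 10
  Tip_W vs Tip_L: 3
  Tip_W vs Tip_F: 6
  Tip_W vs Tip_M: 7
  Tip_P vs Tip_L: 13
  Tip_P vs Tip_F: 14
  Tip_P vs Tip_M: 13
  Tip_L vs Tip_F: 9
  Tip_L vs Tip_M: 10
  Tip_F vs Tip_M: 12
The smallest is 3, between Tip_W and Tip_L.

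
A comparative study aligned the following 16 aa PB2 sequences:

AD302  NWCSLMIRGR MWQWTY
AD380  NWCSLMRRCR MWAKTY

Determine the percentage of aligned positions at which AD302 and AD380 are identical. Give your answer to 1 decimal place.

75.0%

Mismatches occur at site 7 (I/R), site 9 (G/C), site 13 (Q/A), site 14 (W/K).
12 of the 16 sites match, so the percent identity is 12/16 × 100 = 75.0%.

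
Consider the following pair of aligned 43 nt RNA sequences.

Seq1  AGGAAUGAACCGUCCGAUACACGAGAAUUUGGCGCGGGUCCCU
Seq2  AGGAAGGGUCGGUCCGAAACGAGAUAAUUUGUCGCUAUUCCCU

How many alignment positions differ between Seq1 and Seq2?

12

Mismatches occur at site 6 (U↔G), site 8 (A↔G), site 9 (A↔U), site 11 (C↔G), site 18 (U↔A), site 21 (A↔G), site 22 (C↔A), site 25 (G↔U), site 32 (G↔U), site 36 (G↔U), site 37 (G↔A), site 38 (G↔U).
That gives 12 mismatches out of 43 aligned sites, so the Hamming distance is 12.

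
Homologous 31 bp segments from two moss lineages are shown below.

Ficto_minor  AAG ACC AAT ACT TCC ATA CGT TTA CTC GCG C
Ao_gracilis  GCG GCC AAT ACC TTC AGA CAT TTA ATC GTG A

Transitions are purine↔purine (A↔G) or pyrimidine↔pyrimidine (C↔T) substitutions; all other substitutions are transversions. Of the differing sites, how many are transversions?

The sequences differ at positions 1 (A/G, transition), 2 (A/C, transversion), 4 (A/G, transition), 12 (T/C, transition), 14 (C/T, transition), 17 (T/G, transversion), 20 (G/A, transition), 25 (C/A, transversion), 29 (C/T, transition), 31 (C/A, transversion).
Of the 10 differences, 6 transitions and 4 transversions, so the answer is 4.

4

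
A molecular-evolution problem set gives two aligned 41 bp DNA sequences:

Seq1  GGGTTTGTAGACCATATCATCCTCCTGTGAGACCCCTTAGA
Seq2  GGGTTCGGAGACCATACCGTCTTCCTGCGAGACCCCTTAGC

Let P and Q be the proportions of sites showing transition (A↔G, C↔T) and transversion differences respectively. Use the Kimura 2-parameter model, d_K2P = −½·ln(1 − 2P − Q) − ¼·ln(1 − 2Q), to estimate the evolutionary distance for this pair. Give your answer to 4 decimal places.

Mismatches occur at site 6 (T/C, transition), site 8 (T/G, transversion), site 17 (T/C, transition), site 19 (A/G, transition), site 22 (C/T, transition), site 28 (T/C, transition), site 41 (A/C, transversion).
Of the 7 differences, 5 transitions and 2 transversions over 41 sites: P = 5/41 = 0.121951, Q = 2/41 = 0.048780.
d = −0.5·ln(0.707318) − 0.25·ln(0.902440) = −0.5·(-0.346275) − 0.25·(-0.102653) = 0.1988.

0.1988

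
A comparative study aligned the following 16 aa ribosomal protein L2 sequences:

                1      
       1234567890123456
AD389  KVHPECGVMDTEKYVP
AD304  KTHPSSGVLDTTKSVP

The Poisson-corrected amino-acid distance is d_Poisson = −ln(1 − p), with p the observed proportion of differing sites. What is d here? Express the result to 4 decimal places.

0.4700

Mismatches occur at site 2 (V→T), site 5 (E→S), site 6 (C→S), site 9 (M→L), site 12 (E→T), site 14 (Y→S).
p = 6/16 = 0.375000.
d = −ln(1 − 0.375000) = −ln(0.625000) = 0.4700.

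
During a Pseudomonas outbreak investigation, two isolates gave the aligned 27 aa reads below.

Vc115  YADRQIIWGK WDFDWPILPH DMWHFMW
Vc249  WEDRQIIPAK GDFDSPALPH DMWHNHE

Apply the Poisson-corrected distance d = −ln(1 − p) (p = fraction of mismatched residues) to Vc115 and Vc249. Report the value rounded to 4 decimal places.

The sequences differ at positions 1 (Y/W), 2 (A/E), 8 (W/P), 9 (G/A), 11 (W/G), 15 (W/S), 17 (I/A), 25 (F/N), 26 (M/H), 27 (W/E).
p = 10/27 = 0.370370.
d = −ln(1 − 0.370370) = −ln(0.629630) = 0.4626.

0.4626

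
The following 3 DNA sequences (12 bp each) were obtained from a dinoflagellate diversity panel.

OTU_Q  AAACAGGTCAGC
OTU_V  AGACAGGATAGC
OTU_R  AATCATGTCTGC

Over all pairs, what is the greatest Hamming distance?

Pairwise Hamming distances:
  OTU_Q vs OTU_V: 3
  OTU_Q vs OTU_R: 3
  OTU_V vs OTU_R: 6
The largest is 6, between OTU_V and OTU_R.

6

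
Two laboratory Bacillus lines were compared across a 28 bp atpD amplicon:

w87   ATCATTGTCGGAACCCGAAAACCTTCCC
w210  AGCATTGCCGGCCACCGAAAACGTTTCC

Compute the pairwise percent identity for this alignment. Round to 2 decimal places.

75.00%

The sequences differ at positions 2 (T/G), 8 (T/C), 12 (A/C), 13 (A/C), 14 (C/A), 23 (C/G), 26 (C/T).
21 of the 28 sites match, so the percent identity is 21/28 × 100 = 75.00%.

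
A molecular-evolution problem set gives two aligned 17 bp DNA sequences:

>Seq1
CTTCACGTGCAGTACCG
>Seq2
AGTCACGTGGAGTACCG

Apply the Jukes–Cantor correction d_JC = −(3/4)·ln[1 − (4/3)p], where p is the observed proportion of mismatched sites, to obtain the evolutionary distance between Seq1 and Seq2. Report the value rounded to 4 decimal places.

Differing sites — 1:C/A; 2:T/G; 10:C/G.
p = 3/17 = 0.176471.
d = −0.75 · ln(1 − (4/3)·0.176471) = −0.75 · ln(0.764705) = −0.75 · (-0.268265) = 0.2012.

0.2012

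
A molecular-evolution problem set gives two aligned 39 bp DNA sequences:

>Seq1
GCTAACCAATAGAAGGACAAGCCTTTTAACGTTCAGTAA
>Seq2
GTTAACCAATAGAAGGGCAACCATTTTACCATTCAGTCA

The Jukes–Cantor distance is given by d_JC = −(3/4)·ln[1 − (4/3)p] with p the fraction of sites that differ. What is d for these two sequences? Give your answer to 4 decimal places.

0.2052

Differing sites — 2:C/T; 17:A/G; 21:G/C; 23:C/A; 29:A/C; 31:G/A; 38:A/C.
p = 7/39 = 0.179487.
d = −0.75 · ln(1 − (4/3)·0.179487) = −0.75 · ln(0.760684) = −0.75 · (-0.273537) = 0.2052.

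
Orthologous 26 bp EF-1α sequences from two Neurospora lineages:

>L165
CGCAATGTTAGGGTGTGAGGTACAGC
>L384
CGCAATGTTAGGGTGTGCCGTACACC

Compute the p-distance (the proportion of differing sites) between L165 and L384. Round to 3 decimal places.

0.115

Mismatches occur at site 18 (A→C), site 19 (G→C), site 25 (G→C).
There are 3 differences over 26 sites, so p = 3/26 = 0.115.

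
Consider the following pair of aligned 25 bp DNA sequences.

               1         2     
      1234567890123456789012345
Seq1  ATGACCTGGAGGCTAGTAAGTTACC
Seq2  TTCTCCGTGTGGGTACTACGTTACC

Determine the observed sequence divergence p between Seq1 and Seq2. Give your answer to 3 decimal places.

The sequences differ at positions 1 (A/T), 3 (G/C), 4 (A/T), 7 (T/G), 8 (G/T), 10 (A/T), 13 (C/G), 16 (G/C), 19 (A/C).
There are 9 differences over 25 sites, so p = 9/25 = 0.360.

0.360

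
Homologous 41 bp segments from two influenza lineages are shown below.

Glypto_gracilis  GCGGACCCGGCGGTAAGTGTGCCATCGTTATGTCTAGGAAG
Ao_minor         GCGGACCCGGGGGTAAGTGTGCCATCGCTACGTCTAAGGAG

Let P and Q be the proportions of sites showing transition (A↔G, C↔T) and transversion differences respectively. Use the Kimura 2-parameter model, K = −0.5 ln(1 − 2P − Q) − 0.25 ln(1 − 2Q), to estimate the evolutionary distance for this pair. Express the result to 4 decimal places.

Mismatches occur at site 11 (C↔G, transversion), site 28 (T↔C, transition), site 31 (T↔C, transition), site 37 (G↔A, transition), site 39 (A↔G, transition).
Of the 5 differences, 4 transitions and 1 transversion over 41 sites: P = 4/41 = 0.097561, Q = 1/41 = 0.024390.
d = −0.5·ln(0.780488) − 0.25·ln(0.951220) = −0.5·(-0.247836) − 0.25·(-0.050010) = 0.1364.

0.1364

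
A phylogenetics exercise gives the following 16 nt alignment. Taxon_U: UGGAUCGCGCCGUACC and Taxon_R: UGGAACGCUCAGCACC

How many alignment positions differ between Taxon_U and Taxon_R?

Differing sites — 5:U/A; 9:G/U; 11:C/A; 13:U/C.
That gives 4 mismatches out of 16 aligned sites, so the Hamming distance is 4.

4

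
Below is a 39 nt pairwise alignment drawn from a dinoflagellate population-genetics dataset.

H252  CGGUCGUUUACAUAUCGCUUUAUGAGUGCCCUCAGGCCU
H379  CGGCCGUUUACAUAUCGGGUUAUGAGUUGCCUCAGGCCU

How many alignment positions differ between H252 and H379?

5

Differing sites — 4:U/C; 18:C/G; 19:U/G; 28:G/U; 29:C/G.
That gives 5 mismatches out of 39 aligned sites, so the Hamming distance is 5.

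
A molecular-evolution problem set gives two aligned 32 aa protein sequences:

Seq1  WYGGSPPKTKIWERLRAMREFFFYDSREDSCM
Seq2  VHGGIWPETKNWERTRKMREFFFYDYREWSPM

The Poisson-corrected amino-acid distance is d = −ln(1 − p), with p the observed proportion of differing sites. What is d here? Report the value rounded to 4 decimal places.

Differing sites — 1:W/V; 2:Y/H; 5:S/I; 6:P/W; 8:K/E; 11:I/N; 15:L/T; 17:A/K; 26:S/Y; 29:D/W; 31:C/P.
p = 11/32 = 0.343750.
d = −ln(1 − 0.343750) = −ln(0.656250) = 0.4212.

0.4212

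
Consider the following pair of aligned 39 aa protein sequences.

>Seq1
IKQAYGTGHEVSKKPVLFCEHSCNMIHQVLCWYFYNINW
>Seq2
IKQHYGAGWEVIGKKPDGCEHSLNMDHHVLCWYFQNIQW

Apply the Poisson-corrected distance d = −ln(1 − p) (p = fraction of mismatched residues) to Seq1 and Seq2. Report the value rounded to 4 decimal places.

Mismatches occur at site 4 (A→H), site 7 (T→A), site 9 (H→W), site 12 (S→I), site 13 (K→G), site 15 (P→K), site 16 (V→P), site 17 (L→D), site 18 (F→G), site 23 (C→L), site 26 (I→D), site 28 (Q→H), site 35 (Y→Q), site 38 (N→Q).
p = 14/39 = 0.358974.
d = −ln(1 − 0.358974) = −ln(0.641026) = 0.4447.

0.4447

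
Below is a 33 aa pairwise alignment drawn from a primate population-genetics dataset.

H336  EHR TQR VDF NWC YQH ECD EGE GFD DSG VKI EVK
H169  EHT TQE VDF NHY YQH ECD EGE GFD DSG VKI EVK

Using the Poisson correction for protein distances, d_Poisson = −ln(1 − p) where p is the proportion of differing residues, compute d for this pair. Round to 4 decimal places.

0.1292

The sequences differ at positions 3 (R/T), 6 (R/E), 11 (W/H), 12 (C/Y).
p = 4/33 = 0.121212.
d = −ln(1 − 0.121212) = −ln(0.878788) = 0.1292.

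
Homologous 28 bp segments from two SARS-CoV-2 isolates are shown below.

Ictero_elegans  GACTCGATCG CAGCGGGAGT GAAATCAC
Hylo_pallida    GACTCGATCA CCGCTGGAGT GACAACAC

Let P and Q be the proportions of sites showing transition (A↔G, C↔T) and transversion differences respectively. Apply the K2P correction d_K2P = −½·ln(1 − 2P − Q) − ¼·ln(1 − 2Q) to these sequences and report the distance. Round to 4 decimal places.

0.2047

The sequences differ at positions 10 (G/A, transition), 12 (A/C, transversion), 15 (G/T, transversion), 23 (A/C, transversion), 25 (T/A, transversion).
Of the 5 differences, 1 transition and 4 transversions over 28 sites: P = 1/28 = 0.035714, Q = 4/28 = 0.142857.
d = −0.5·ln(0.785715) − 0.25·ln(0.714286) = −0.5·(-0.241161) − 0.25·(-0.336472) = 0.2047.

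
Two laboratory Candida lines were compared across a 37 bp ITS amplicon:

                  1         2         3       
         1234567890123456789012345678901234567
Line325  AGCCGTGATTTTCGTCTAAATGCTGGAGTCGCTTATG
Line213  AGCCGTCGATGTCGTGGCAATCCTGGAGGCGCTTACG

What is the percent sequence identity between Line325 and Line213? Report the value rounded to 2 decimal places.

Differing sites — 7:G/C; 8:A/G; 9:T/A; 11:T/G; 16:C/G; 17:T/G; 18:A/C; 22:G/C; 29:T/G; 36:T/C.
27 of the 37 sites match, so the percent identity is 27/37 × 100 = 72.97%.

72.97%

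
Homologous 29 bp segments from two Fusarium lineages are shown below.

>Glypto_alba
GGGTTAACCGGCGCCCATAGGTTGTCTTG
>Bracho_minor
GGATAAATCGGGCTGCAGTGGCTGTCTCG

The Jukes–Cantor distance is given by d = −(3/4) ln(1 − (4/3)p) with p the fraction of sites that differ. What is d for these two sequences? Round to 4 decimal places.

0.5285

Mismatches occur at site 3 (G↔A), site 5 (T↔A), site 8 (C↔T), site 12 (C↔G), site 13 (G↔C), site 14 (C↔T), site 15 (C↔G), site 18 (T↔G), site 19 (A↔T), site 22 (T↔C), site 28 (T↔C).
p = 11/29 = 0.379310.
d = −0.75 · ln(1 − (4/3)·0.379310) = −0.75 · ln(0.494253) = −0.75 · (-0.704708) = 0.5285.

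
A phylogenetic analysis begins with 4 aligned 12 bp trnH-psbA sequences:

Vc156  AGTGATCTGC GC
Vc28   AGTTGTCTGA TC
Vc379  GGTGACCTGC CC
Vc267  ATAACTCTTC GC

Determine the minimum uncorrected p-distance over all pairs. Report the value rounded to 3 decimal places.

0.250

Pairwise Hamming distances:
  Vc156 vs Vc28: 4
  Vc156 vs Vc379: 3
  Vc156 vs Vc267: 5
  Vc28 vs Vc379: 6
  Vc28 vs Vc267: 7
  Vc379 vs Vc267: 8
The smallest is 3 mismatches, between Vc156 and Vc379; p = 3/12 = 0.250.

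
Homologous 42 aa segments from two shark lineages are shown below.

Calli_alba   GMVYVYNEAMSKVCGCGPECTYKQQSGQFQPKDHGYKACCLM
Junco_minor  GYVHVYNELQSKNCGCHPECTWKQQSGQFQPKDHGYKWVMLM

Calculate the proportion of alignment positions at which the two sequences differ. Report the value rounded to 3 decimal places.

The sequences differ at positions 2 (M/Y), 4 (Y/H), 9 (A/L), 10 (M/Q), 13 (V/N), 17 (G/H), 22 (Y/W), 38 (A/W), 39 (C/V), 40 (C/M).
There are 10 differences over 42 sites, so p = 10/42 = 0.238.

0.238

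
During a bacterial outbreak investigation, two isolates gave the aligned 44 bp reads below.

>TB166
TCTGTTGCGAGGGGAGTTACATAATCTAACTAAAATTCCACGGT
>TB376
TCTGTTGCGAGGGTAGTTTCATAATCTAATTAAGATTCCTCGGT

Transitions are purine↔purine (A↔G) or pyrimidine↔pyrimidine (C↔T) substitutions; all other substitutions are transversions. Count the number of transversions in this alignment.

3

The sequences differ at positions 14 (G/T, transversion), 19 (A/T, transversion), 30 (C/T, transition), 34 (A/G, transition), 40 (A/T, transversion).
Of the 5 differences, 2 transitions and 3 transversions, so the answer is 3.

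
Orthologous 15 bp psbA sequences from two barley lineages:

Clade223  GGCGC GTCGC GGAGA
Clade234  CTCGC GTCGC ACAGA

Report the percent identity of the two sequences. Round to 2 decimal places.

73.33%

Differing sites — 1:G/C; 2:G/T; 11:G/A; 12:G/C.
11 of the 15 sites match, so the percent identity is 11/15 × 100 = 73.33%.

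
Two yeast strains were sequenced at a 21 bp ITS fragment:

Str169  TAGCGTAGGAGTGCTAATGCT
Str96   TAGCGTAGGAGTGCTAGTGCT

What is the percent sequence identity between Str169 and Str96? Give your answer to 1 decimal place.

The sequences differ at position 17 (A/G).
20 of the 21 sites match, so the percent identity is 20/21 × 100 = 95.2%.

95.2%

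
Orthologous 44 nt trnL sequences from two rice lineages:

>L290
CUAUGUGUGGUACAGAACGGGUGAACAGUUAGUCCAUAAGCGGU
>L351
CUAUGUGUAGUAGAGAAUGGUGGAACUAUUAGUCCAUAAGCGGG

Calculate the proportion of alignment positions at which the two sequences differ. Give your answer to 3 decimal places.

0.182

The sequences differ at positions 9 (G/A), 13 (C/G), 18 (C/U), 21 (G/U), 22 (U/G), 27 (A/U), 28 (G/A), 44 (U/G).
There are 8 differences over 44 sites, so p = 8/44 = 0.182.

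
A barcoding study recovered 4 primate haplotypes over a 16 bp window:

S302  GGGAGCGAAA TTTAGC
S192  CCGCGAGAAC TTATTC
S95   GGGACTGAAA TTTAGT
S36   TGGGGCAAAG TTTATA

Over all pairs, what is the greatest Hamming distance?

Pairwise Hamming distances:
  S302 vs S192: 8
  S302 vs S95: 3
  S302 vs S36: 6
  S192 vs S95: 10
  S192 vs S36: 9
  S95 vs S36: 8
The largest is 10, between S192 and S95.

10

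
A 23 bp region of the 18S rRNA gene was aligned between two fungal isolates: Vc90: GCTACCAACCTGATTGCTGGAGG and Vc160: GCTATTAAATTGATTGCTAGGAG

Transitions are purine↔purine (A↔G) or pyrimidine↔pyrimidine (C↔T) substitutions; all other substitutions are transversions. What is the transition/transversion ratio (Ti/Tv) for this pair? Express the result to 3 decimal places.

Mismatches occur at site 5 (C→T, transition), site 6 (C→T, transition), site 9 (C→A, transversion), site 10 (C→T, transition), site 19 (G→A, transition), site 21 (A→G, transition), site 22 (G→A, transition).
Of the 7 differences, 6 transitions and 1 transversion, so Ti/Tv = 6/1 = 6.000.

6.000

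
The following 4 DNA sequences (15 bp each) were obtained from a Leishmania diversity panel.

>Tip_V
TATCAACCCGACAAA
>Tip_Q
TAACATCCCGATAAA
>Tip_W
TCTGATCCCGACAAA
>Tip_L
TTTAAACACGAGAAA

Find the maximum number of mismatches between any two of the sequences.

6

Pairwise Hamming distances:
  Tip_V vs Tip_Q: 3
  Tip_V vs Tip_W: 3
  Tip_V vs Tip_L: 4
  Tip_Q vs Tip_W: 4
  Tip_Q vs Tip_L: 6
  Tip_W vs Tip_L: 5
The largest is 6, between Tip_Q and Tip_L.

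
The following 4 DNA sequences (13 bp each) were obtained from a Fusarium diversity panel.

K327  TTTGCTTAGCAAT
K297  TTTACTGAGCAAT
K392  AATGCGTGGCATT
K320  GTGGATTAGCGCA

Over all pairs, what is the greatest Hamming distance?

9

Pairwise Hamming distances:
  K327 vs K297: 2
  K327 vs K392: 5
  K327 vs K320: 6
  K297 vs K392: 7
  K297 vs K320: 8
  K392 vs K320: 9
The largest is 9, between K392 and K320.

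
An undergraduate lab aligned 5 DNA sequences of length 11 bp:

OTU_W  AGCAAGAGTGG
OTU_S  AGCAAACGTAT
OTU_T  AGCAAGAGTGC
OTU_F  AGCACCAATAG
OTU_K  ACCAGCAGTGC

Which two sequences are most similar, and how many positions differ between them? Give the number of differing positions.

1

Pairwise Hamming distances:
  OTU_W vs OTU_S: 4
  OTU_W vs OTU_T: 1
  OTU_W vs OTU_F: 4
  OTU_W vs OTU_K: 4
  OTU_S vs OTU_T: 4
  OTU_S vs OTU_F: 5
  OTU_S vs OTU_K: 6
  OTU_T vs OTU_F: 5
  OTU_T vs OTU_K: 3
  OTU_F vs OTU_K: 5
The smallest is 1, between OTU_W and OTU_T.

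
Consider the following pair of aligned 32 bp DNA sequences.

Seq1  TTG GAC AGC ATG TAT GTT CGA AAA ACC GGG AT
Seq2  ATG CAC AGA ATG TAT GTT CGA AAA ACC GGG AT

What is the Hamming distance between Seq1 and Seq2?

The sequences differ at positions 1 (T/A), 4 (G/C), 9 (C/A).
That gives 3 mismatches out of 32 aligned sites, so the Hamming distance is 3.

3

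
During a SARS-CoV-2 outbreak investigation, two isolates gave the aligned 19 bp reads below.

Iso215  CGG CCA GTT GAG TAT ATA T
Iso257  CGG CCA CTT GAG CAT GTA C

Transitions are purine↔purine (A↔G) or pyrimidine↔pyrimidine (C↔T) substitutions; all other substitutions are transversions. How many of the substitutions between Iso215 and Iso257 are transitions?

3

Mismatches occur at site 7 (G→C, transversion), site 13 (T→C, transition), site 16 (A→G, transition), site 19 (T→C, transition).
Of the 4 differences, 3 transitions and 1 transversion, so the answer is 3.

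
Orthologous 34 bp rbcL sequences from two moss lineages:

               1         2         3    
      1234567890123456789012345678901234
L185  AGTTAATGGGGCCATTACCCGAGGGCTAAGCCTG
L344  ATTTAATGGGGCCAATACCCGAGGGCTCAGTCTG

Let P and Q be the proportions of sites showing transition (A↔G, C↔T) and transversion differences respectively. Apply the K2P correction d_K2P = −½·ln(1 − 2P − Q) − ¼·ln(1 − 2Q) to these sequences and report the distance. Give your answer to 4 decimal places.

Differing sites — 2:G/T (Tv); 15:T/A (Tv); 28:A/C (Tv); 31:C/T (Ti).
Of the 4 differences, 1 transition and 3 transversions over 34 sites: P = 1/34 = 0.029412, Q = 3/34 = 0.088235.
d = −0.5·ln(0.852941) − 0.25·ln(0.823530) = −0.5·(-0.159065) − 0.25·(-0.194155) = 0.1281.

0.1281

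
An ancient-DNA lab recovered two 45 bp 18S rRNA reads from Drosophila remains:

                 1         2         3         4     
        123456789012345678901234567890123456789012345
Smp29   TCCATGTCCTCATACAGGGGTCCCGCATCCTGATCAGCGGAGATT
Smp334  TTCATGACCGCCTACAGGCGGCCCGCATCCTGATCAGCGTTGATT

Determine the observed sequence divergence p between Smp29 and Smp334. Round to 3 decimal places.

Differing sites — 2:C/T; 7:T/A; 10:T/G; 12:A/C; 19:G/C; 21:T/G; 40:G/T; 41:A/T.
There are 8 differences over 45 sites, so p = 8/45 = 0.178.

0.178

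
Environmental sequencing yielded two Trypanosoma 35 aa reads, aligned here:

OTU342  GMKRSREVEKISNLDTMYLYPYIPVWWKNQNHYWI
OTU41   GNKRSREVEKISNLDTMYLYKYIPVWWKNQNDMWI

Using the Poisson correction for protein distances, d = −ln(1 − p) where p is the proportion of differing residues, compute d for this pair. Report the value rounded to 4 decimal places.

The sequences differ at positions 2 (M/N), 21 (P/K), 32 (H/D), 33 (Y/M).
p = 4/35 = 0.114286.
d = −ln(1 − 0.114286) = −ln(0.885714) = 0.1214.

0.1214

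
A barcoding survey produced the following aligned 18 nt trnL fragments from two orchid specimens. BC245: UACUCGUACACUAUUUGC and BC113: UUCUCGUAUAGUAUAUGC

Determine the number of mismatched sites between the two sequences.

4

The sequences differ at positions 2 (A/U), 9 (C/U), 11 (C/G), 15 (U/A).
That gives 4 mismatches out of 18 aligned sites, so the Hamming distance is 4.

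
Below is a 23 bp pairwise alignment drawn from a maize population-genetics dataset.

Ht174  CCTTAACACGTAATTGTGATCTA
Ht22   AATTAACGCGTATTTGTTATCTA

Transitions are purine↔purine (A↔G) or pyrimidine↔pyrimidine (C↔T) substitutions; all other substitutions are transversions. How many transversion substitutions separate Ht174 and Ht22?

Differing sites — 1:C/A (Tv); 2:C/A (Tv); 8:A/G (Ti); 13:A/T (Tv); 18:G/T (Tv).
Of the 5 differences, 1 transition and 4 transversions, so the answer is 4.

4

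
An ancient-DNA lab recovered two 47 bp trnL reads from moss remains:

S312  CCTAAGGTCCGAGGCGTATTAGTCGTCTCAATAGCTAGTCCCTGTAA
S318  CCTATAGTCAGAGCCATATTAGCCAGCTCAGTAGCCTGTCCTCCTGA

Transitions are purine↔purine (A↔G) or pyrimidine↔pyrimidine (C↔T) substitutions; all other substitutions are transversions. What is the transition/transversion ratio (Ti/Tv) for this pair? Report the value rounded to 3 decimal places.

1.500

The sequences differ at positions 5 (A/T, transversion), 6 (G/A, transition), 10 (C/A, transversion), 14 (G/C, transversion), 16 (G/A, transition), 23 (T/C, transition), 25 (G/A, transition), 26 (T/G, transversion), 31 (A/G, transition), 36 (T/C, transition), 37 (A/T, transversion), 42 (C/T, transition), 43 (T/C, transition), 44 (G/C, transversion), 46 (A/G, transition).
Of the 15 differences, 9 transitions and 6 transversions, so Ti/Tv = 9/6 = 1.500.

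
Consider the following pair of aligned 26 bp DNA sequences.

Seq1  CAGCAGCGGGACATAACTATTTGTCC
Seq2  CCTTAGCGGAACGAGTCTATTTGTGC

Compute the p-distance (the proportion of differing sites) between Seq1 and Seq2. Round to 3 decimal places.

0.346

Differing sites — 2:A/C; 3:G/T; 4:C/T; 10:G/A; 13:A/G; 14:T/A; 15:A/G; 16:A/T; 25:C/G.
There are 9 differences over 26 sites, so p = 9/26 = 0.346.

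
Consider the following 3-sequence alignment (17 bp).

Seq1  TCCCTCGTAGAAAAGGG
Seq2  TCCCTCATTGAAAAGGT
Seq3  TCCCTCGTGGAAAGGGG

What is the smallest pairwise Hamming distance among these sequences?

Pairwise Hamming distances:
  Seq1 vs Seq2: 3
  Seq1 vs Seq3: 2
  Seq2 vs Seq3: 4
The smallest is 2, between Seq1 and Seq3.

2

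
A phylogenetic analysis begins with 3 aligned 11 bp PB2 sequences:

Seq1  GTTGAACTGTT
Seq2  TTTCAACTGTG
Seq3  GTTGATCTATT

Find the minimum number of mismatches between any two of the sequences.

Pairwise Hamming distances:
  Seq1 vs Seq2: 3
  Seq1 vs Seq3: 2
  Seq2 vs Seq3: 5
The smallest is 2, between Seq1 and Seq3.

2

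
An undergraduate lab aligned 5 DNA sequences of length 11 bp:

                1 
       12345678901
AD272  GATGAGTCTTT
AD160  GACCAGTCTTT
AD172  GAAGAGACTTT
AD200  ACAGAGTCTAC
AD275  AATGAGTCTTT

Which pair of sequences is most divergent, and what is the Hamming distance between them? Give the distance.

Pairwise Hamming distances:
  AD272 vs AD160: 2
  AD272 vs AD172: 2
  AD272 vs AD200: 5
  AD272 vs AD275: 1
  AD160 vs AD172: 3
  AD160 vs AD200: 6
  AD160 vs AD275: 3
  AD172 vs AD200: 5
  AD172 vs AD275: 3
  AD200 vs AD275: 4
The largest is 6, between AD160 and AD200.

6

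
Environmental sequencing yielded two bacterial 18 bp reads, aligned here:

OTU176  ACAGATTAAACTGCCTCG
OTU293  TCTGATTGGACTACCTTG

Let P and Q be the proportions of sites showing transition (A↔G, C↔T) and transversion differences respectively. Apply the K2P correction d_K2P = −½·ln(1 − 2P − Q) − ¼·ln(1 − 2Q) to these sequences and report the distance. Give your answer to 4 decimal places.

Mismatches occur at site 1 (A/T, transversion), site 3 (A/T, transversion), site 8 (A/G, transition), site 9 (A/G, transition), site 13 (G/A, transition), site 17 (C/T, transition).
Of the 6 differences, 4 transitions and 2 transversions over 18 sites: P = 4/18 = 0.222222, Q = 2/18 = 0.111111.
d = −0.5·ln(0.444445) − 0.25·ln(0.777778) = −0.5·(-0.810929) − 0.25·(-0.251314) = 0.4683.

0.4683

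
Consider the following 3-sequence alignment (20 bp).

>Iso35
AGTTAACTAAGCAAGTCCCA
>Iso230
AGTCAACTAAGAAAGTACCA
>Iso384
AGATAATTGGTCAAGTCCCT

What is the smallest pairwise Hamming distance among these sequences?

Pairwise Hamming distances:
  Iso35 vs Iso230: 3
  Iso35 vs Iso384: 6
  Iso230 vs Iso384: 9
The smallest is 3, between Iso35 and Iso230.

3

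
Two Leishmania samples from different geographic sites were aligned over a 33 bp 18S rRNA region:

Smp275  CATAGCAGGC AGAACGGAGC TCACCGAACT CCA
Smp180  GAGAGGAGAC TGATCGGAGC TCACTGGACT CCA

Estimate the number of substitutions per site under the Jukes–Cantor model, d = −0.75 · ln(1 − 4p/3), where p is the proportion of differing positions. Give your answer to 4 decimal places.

0.2928

Mismatches occur at site 1 (C→G), site 3 (T→G), site 6 (C→G), site 9 (G→A), site 11 (A→T), site 14 (A→T), site 25 (C→T), site 27 (A→G).
p = 8/33 = 0.242424.
d = −0.75 · ln(1 − (4/3)·0.242424) = −0.75 · ln(0.676768) = −0.75 · (-0.390427) = 0.2928.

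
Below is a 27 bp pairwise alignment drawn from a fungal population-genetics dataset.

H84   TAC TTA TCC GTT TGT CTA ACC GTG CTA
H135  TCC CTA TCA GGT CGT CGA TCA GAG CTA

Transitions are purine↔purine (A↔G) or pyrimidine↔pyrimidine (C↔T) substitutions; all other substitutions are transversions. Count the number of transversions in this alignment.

7

Differing sites — 2:A/C (Tv); 4:T/C (Ti); 9:C/A (Tv); 11:T/G (Tv); 13:T/C (Ti); 17:T/G (Tv); 19:A/T (Tv); 21:C/A (Tv); 23:T/A (Tv).
Of the 9 differences, 2 transitions and 7 transversions, so the answer is 7.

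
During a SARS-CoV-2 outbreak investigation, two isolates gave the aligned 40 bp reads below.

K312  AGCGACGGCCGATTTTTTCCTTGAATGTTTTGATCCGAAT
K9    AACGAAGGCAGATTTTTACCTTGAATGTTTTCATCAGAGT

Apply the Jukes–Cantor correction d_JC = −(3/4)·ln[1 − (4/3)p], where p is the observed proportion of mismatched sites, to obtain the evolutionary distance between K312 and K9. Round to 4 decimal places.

0.1993

The sequences differ at positions 2 (G/A), 6 (C/A), 10 (C/A), 18 (T/A), 32 (G/C), 36 (C/A), 39 (A/G).
p = 7/40 = 0.175000.
d = −0.75 · ln(1 − (4/3)·0.175000) = −0.75 · ln(0.766667) = −0.75 · (-0.265703) = 0.1993.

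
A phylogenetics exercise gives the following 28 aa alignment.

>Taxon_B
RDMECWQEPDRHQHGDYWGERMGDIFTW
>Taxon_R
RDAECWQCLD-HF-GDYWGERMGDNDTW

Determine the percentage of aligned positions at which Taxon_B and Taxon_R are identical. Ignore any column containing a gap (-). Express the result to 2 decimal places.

Excluding the 2 gap columns leaves 26 comparable sites.
Mismatches occur at site 3 (M→A), site 8 (E→C), site 9 (P→L), site 13 (Q→F), site 25 (I→N), site 26 (F→D).
20 of the 26 comparable sites match, so the percent identity is 20/26 × 100 = 76.92%.

76.92%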